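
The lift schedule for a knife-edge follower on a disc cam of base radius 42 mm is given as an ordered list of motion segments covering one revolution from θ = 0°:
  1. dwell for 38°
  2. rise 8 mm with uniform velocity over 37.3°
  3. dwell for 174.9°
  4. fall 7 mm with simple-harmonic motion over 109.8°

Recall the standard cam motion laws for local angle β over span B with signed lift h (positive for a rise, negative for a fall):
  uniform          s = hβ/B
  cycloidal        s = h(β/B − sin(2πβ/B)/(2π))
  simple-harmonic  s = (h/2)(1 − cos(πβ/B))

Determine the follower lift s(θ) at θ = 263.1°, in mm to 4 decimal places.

seg 1 [0°–38°] dwell: s stays 0.0000
seg 2 [38°–75.3°] uniform, h=8: full span → s += 8 → s = 8.0000
seg 3 [75.3°–250.2°] dwell: s stays 8.0000
seg 4 [250.2°–360°] simple-harmonic, h=-7: θ=263.1° here. β=12.9, B=109.8. -7/2·(1 − cos(π·0.1175)) = -0.2357 → s = 7.7643

7.7643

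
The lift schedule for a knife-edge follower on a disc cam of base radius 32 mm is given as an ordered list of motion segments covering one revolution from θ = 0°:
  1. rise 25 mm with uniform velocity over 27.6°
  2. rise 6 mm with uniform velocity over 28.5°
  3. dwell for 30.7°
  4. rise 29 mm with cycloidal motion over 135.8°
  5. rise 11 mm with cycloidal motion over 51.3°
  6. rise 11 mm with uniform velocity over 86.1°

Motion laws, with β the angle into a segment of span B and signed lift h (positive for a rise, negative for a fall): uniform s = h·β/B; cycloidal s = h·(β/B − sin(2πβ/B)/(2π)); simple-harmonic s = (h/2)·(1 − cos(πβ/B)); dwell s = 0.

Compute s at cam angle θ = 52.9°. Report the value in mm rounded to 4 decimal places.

seg 1 [0°–27.6°] uniform, h=25: full span → s += 25 → s = 25.0000
seg 2 [27.6°–56.1°] uniform, h=6: θ=52.9° here. β=25.3, B=28.5. 6·25.3/28.5 = 5.3263 → s = 30.3263

30.3263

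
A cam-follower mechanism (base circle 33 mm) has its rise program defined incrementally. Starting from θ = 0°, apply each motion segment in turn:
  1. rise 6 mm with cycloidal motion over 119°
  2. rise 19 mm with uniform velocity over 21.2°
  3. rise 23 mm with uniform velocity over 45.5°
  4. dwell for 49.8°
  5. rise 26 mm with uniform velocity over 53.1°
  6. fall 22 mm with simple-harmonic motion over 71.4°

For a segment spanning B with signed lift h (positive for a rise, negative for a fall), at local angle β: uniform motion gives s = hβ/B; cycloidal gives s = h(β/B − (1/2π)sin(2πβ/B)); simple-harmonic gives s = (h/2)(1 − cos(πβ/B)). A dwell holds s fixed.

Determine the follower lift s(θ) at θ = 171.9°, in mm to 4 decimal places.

seg 1 [0°–119°] cycloidal, h=6: full span → s += 6 → s = 6.0000
seg 2 [119°–140.2°] uniform, h=19: full span → s += 19 → s = 25.0000
seg 3 [140.2°–185.7°] uniform, h=23: θ=171.9° here. β=31.7, B=45.5. 23·31.7/45.5 = 16.0242 → s = 41.0242

41.0242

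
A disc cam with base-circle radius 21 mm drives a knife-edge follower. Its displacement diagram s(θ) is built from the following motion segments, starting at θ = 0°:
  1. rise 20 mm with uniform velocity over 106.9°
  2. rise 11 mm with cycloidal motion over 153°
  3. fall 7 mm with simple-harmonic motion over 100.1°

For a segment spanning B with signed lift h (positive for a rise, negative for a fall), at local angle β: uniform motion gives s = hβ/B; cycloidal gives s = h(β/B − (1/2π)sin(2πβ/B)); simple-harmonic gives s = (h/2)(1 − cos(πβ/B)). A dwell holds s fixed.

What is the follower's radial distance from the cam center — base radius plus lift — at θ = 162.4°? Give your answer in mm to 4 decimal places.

seg 1 [0°–106.9°] uniform, h=20: full span → s += 20 → s = 20.0000
seg 2 [106.9°–259.9°] cycloidal, h=11: θ=162.4° here. β=55.5, B=153. 11·(0.3627 − sin(2π·0.3627)/(2π)) = 2.6607 → s = 22.6607
radial distance = base radius + s = 21 + 22.6607 = 43.6607

43.6607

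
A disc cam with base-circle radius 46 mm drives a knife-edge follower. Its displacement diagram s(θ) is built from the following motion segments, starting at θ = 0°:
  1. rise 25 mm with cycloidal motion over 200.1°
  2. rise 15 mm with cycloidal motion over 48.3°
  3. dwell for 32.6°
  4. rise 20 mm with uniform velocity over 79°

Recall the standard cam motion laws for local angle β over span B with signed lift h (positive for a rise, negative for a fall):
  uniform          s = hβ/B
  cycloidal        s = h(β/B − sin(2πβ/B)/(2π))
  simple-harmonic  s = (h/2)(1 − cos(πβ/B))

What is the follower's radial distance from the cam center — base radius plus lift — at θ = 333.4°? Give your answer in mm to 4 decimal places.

seg 1 [0°–200.1°] cycloidal, h=25: full span → s += 25 → s = 25.0000
seg 2 [200.1°–248.4°] cycloidal, h=15: full span → s += 15 → s = 40.0000
seg 3 [248.4°–281°] dwell: s stays 40.0000
seg 4 [281°–360°] uniform, h=20: θ=333.4° here. β=52.4, B=79. 20·52.4/79 = 13.2658 → s = 53.2658
radial distance = base radius + s = 46 + 53.2658 = 99.2658

99.2658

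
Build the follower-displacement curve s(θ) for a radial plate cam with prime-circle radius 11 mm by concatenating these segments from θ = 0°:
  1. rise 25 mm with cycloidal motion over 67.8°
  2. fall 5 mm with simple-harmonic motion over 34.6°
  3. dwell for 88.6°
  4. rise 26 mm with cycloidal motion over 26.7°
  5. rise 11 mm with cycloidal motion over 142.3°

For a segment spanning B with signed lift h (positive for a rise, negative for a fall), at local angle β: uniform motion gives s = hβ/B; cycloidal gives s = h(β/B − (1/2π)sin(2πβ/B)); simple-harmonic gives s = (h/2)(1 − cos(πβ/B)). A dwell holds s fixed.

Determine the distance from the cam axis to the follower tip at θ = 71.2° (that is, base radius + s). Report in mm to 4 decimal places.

seg 1 [0°–67.8°] cycloidal, h=25: full span → s += 25 → s = 25.0000
seg 2 [67.8°–102.4°] simple-harmonic, h=-5: θ=71.2° here. β=3.4, B=34.6. -5/2·(1 − cos(π·0.0983)) = -0.1182 → s = 24.8818
radial distance = base radius + s = 11 + 24.8818 = 35.8818

35.8818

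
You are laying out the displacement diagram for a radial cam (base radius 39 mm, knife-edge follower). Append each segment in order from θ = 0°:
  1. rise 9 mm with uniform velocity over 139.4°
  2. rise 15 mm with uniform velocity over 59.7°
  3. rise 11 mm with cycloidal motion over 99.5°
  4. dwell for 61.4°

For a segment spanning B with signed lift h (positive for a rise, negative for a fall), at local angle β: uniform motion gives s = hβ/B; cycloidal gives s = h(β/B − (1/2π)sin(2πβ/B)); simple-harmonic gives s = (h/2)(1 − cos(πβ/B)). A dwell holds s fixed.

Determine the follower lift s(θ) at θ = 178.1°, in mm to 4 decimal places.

seg 1 [0°–139.4°] uniform, h=9: full span → s += 9 → s = 9.0000
seg 2 [139.4°–199.1°] uniform, h=15: θ=178.1° here. β=38.7, B=59.7. 15·38.7/59.7 = 9.7236 → s = 18.7236

18.7236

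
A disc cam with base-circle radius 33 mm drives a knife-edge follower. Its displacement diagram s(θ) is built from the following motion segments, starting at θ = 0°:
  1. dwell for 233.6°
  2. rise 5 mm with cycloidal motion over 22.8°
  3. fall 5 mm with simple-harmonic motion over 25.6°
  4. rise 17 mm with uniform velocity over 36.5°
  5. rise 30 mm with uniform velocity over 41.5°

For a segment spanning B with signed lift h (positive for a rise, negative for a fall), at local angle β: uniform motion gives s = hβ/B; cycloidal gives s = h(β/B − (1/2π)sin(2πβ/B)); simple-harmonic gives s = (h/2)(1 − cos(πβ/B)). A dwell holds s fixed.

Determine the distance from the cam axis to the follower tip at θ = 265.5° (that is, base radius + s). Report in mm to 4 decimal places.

seg 1 [0°–233.6°] dwell: s stays 0.0000
seg 2 [233.6°–256.4°] cycloidal, h=5: full span → s += 5 → s = 5.0000
seg 3 [256.4°–282°] simple-harmonic, h=-5: θ=265.5° here. β=9.1, B=25.6. -5/2·(1 − cos(π·0.3555)) = -1.4035 → s = 3.5965
radial distance = base radius + s = 33 + 3.5965 = 36.5965

36.5965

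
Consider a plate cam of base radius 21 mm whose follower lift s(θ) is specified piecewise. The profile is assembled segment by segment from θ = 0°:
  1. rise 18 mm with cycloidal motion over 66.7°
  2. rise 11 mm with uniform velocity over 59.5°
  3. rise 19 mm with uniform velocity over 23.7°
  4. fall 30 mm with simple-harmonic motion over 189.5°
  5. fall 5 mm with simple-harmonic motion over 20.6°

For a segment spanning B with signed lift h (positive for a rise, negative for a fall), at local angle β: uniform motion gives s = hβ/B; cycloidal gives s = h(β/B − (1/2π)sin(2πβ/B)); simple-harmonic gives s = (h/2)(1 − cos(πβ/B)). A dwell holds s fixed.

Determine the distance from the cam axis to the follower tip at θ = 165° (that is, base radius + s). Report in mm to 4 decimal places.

seg 1 [0°–66.7°] cycloidal, h=18: full span → s += 18 → s = 18.0000
seg 2 [66.7°–126.2°] uniform, h=11: full span → s += 11 → s = 29.0000
seg 3 [126.2°–149.9°] uniform, h=19: full span → s += 19 → s = 48.0000
seg 4 [149.9°–339.4°] simple-harmonic, h=-30: θ=165° here. β=15.1, B=189.5. -30/2·(1 − cos(π·0.0797)) = -0.4675 → s = 47.5325
radial distance = base radius + s = 21 + 47.5325 = 68.5325

68.5325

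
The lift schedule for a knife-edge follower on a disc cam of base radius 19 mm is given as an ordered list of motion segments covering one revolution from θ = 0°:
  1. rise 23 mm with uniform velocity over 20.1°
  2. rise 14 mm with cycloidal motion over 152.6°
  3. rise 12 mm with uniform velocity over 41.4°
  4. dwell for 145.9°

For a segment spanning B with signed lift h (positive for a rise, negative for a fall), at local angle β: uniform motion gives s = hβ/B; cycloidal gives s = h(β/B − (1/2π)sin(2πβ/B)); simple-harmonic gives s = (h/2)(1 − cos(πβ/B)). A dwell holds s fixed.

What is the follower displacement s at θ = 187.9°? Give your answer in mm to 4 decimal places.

seg 1 [0°–20.1°] uniform, h=23: full span → s += 23 → s = 23.0000
seg 2 [20.1°–172.7°] cycloidal, h=14: full span → s += 14 → s = 37.0000
seg 3 [172.7°–214.1°] uniform, h=12: θ=187.9° here. β=15.2, B=41.4. 12·15.2/41.4 = 4.4058 → s = 41.4058

41.4058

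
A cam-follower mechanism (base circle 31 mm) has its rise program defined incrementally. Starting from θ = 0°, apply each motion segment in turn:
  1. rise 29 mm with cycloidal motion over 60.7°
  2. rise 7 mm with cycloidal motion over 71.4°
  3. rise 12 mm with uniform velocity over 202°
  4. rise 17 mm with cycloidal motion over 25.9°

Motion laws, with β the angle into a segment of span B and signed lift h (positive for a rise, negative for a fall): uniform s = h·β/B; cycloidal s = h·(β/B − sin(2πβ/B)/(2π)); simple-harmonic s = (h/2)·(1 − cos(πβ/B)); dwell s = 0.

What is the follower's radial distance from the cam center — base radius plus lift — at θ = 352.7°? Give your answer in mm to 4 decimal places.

seg 1 [0°–60.7°] cycloidal, h=29: full span → s += 29 → s = 29.0000
seg 2 [60.7°–132.1°] cycloidal, h=7: full span → s += 7 → s = 36.0000
seg 3 [132.1°–334.1°] uniform, h=12: full span → s += 12 → s = 48.0000
seg 4 [334.1°–360°] cycloidal, h=17: θ=352.7° here. β=18.6, B=25.9. 17·(0.7181 − sin(2π·0.7181)/(2π)) = 14.8601 → s = 62.8601
radial distance = base radius + s = 31 + 62.8601 = 93.8601

93.8601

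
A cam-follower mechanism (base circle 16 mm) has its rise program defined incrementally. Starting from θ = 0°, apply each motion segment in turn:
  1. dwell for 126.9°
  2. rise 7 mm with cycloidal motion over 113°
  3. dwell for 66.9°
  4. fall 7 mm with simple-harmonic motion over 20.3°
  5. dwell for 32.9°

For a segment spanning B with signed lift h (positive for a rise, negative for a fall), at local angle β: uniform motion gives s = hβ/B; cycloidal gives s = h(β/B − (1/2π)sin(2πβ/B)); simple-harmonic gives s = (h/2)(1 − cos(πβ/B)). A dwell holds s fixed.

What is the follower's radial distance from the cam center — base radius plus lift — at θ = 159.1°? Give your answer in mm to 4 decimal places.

seg 1 [0°–126.9°] dwell: s stays 0.0000
seg 2 [126.9°–239.9°] cycloidal, h=7: θ=159.1° here. β=32.2, B=113. 7·(0.2850 − sin(2π·0.2850)/(2π)) = 0.9074 → s = 0.9074
radial distance = base radius + s = 16 + 0.9074 = 16.9074

16.9074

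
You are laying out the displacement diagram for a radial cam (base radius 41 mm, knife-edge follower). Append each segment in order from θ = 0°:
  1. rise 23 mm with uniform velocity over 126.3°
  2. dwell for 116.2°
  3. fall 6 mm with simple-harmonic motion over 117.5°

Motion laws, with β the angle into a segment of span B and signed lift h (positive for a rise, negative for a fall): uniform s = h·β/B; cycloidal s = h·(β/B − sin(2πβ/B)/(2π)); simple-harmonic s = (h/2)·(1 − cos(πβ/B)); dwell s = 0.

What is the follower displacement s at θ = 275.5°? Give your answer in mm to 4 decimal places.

seg 1 [0°–126.3°] uniform, h=23: full span → s += 23 → s = 23.0000
seg 2 [126.3°–242.5°] dwell: s stays 23.0000
seg 3 [242.5°–360°] simple-harmonic, h=-6: θ=275.5° here. β=33, B=117.5. -6/2·(1 − cos(π·0.2809)) = -1.0939 → s = 21.9061

21.9061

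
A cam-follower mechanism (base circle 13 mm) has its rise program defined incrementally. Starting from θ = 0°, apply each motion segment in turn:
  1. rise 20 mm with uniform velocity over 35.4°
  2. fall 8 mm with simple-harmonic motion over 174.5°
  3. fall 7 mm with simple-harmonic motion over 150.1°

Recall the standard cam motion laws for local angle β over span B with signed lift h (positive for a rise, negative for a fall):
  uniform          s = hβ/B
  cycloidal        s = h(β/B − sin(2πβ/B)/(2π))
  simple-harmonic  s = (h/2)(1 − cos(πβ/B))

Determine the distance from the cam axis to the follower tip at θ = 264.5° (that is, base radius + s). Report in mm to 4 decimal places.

seg 1 [0°–35.4°] uniform, h=20: full span → s += 20 → s = 20.0000
seg 2 [35.4°–209.9°] simple-harmonic, h=-8: full span → s += -8 → s = 12.0000
seg 3 [209.9°–360°] simple-harmonic, h=-7: θ=264.5° here. β=54.6, B=150.1. -7/2·(1 − cos(π·0.3638)) = -2.0473 → s = 9.9527
radial distance = base radius + s = 13 + 9.9527 = 22.9527

22.9527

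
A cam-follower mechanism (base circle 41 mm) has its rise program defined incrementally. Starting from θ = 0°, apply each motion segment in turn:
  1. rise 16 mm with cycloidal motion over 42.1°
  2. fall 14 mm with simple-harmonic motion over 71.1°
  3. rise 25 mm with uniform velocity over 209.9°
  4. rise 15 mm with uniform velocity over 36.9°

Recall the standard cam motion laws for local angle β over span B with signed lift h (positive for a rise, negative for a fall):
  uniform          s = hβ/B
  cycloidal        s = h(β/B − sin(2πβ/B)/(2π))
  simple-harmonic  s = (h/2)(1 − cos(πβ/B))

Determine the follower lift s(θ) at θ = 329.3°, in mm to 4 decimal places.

seg 1 [0°–42.1°] cycloidal, h=16: full span → s += 16 → s = 16.0000
seg 2 [42.1°–113.2°] simple-harmonic, h=-14: full span → s += -14 → s = 2.0000
seg 3 [113.2°–323.1°] uniform, h=25: full span → s += 25 → s = 27.0000
seg 4 [323.1°–360°] uniform, h=15: θ=329.3° here. β=6.2, B=36.9. 15·6.2/36.9 = 2.5203 → s = 29.5203

29.5203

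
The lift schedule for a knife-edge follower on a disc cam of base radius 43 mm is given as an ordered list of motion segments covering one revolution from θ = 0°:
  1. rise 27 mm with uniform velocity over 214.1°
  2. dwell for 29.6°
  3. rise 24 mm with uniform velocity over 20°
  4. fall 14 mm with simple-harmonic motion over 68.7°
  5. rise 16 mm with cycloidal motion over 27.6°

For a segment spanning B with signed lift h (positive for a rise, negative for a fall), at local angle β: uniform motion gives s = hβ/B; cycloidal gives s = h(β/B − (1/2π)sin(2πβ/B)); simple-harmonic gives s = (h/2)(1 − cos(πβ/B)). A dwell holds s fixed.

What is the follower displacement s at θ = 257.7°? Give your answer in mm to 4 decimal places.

seg 1 [0°–214.1°] uniform, h=27: full span → s += 27 → s = 27.0000
seg 2 [214.1°–243.7°] dwell: s stays 27.0000
seg 3 [243.7°–263.7°] uniform, h=24: θ=257.7° here. β=14, B=20. 24·14/20 = 16.8000 → s = 43.8000

43.8000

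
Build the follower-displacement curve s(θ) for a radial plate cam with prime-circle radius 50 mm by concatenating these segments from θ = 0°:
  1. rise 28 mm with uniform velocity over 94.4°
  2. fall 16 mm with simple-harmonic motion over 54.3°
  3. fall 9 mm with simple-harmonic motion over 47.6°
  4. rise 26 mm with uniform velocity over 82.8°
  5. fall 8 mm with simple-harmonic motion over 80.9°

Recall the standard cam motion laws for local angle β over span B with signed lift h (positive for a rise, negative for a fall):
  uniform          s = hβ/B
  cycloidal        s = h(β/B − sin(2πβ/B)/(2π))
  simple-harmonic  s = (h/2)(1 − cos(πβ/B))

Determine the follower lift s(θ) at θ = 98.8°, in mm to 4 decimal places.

seg 1 [0°–94.4°] uniform, h=28: full span → s += 28 → s = 28.0000
seg 2 [94.4°–148.7°] simple-harmonic, h=-16: θ=98.8° here. β=4.4, B=54.3. -16/2·(1 − cos(π·0.0810)) = -0.2578 → s = 27.7422

27.7422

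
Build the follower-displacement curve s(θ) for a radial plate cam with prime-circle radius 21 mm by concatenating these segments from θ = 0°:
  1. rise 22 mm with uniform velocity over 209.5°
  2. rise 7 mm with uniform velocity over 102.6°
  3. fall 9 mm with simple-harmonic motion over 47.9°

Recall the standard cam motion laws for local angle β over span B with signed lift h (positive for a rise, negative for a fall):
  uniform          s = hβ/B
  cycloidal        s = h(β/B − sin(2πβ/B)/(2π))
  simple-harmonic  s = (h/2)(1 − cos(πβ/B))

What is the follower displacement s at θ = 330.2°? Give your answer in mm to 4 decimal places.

seg 1 [0°–209.5°] uniform, h=22: full span → s += 22 → s = 22.0000
seg 2 [209.5°–312.1°] uniform, h=7: full span → s += 7 → s = 29.0000
seg 3 [312.1°–360°] simple-harmonic, h=-9: θ=330.2° here. β=18.1, B=47.9. -9/2·(1 − cos(π·0.3779)) = -2.8155 → s = 26.1845

26.1845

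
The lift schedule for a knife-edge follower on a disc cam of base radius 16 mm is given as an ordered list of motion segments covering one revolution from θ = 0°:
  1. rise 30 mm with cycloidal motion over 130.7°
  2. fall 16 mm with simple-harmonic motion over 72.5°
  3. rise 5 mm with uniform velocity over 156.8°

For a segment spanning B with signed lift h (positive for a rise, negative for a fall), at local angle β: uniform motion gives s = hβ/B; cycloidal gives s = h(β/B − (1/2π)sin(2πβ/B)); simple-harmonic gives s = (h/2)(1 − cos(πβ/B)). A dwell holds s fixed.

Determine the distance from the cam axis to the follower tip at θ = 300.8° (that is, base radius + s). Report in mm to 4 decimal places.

seg 1 [0°–130.7°] cycloidal, h=30: full span → s += 30 → s = 30.0000
seg 2 [130.7°–203.2°] simple-harmonic, h=-16: full span → s += -16 → s = 14.0000
seg 3 [203.2°–360°] uniform, h=5: θ=300.8° here. β=97.6, B=156.8. 5·97.6/156.8 = 3.1122 → s = 17.1122
radial distance = base radius + s = 16 + 17.1122 = 33.1122

33.1122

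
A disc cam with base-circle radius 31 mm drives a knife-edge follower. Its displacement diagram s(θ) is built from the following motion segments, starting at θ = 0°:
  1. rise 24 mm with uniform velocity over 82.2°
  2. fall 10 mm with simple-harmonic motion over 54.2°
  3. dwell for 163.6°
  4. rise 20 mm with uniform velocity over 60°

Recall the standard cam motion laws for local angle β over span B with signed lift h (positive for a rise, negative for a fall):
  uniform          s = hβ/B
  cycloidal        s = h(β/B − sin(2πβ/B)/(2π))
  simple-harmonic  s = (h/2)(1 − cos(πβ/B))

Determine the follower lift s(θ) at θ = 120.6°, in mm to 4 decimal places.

seg 1 [0°–82.2°] uniform, h=24: full span → s += 24 → s = 24.0000
seg 2 [82.2°–136.4°] simple-harmonic, h=-10: θ=120.6° here. β=38.4, B=54.2. -10/2·(1 − cos(π·0.7085)) = -8.0457 → s = 15.9543

15.9543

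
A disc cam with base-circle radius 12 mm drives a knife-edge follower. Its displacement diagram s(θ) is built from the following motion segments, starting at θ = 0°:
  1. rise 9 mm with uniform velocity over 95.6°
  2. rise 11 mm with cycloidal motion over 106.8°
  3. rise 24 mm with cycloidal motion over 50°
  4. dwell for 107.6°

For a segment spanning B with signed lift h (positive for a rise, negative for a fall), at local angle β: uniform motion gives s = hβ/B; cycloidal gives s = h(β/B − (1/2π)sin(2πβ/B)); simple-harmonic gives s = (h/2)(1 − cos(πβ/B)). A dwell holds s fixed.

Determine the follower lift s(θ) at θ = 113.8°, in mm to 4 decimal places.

seg 1 [0°–95.6°] uniform, h=9: full span → s += 9 → s = 9.0000
seg 2 [95.6°–202.4°] cycloidal, h=11: θ=113.8° here. β=18.2, B=106.8. 11·(0.1704 − sin(2π·0.1704)/(2π)) = 0.3382 → s = 9.3382

9.3382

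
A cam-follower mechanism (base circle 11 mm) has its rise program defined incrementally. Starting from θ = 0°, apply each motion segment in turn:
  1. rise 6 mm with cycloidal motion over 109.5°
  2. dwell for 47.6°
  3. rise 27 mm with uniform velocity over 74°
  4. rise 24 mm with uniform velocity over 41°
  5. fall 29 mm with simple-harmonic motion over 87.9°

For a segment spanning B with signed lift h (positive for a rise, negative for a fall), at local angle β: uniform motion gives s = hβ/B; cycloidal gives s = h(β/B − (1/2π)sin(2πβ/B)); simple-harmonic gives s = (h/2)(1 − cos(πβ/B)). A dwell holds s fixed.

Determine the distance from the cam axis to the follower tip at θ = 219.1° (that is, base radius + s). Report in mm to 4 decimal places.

seg 1 [0°–109.5°] cycloidal, h=6: full span → s += 6 → s = 6.0000
seg 2 [109.5°–157.1°] dwell: s stays 6.0000
seg 3 [157.1°–231.1°] uniform, h=27: θ=219.1° here. β=62, B=74. 27·62/74 = 22.6216 → s = 28.6216
radial distance = base radius + s = 11 + 28.6216 = 39.6216

39.6216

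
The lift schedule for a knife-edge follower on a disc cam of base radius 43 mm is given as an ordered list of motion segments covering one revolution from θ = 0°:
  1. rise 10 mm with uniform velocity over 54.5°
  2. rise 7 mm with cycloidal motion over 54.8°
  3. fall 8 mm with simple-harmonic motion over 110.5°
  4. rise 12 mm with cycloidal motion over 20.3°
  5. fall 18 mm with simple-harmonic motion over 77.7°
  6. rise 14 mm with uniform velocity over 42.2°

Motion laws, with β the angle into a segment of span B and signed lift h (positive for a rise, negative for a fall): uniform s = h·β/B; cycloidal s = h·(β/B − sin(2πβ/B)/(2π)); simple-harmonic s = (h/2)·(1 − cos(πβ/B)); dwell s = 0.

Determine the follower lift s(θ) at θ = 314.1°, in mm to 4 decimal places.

seg 1 [0°–54.5°] uniform, h=10: full span → s += 10 → s = 10.0000
seg 2 [54.5°–109.3°] cycloidal, h=7: full span → s += 7 → s = 17.0000
seg 3 [109.3°–219.8°] simple-harmonic, h=-8: full span → s += -8 → s = 9.0000
seg 4 [219.8°–240.1°] cycloidal, h=12: full span → s += 12 → s = 21.0000
seg 5 [240.1°–317.8°] simple-harmonic, h=-18: θ=314.1° here. β=74, B=77.7. -18/2·(1 − cos(π·0.9524)) = -17.8995 → s = 3.1005

3.1005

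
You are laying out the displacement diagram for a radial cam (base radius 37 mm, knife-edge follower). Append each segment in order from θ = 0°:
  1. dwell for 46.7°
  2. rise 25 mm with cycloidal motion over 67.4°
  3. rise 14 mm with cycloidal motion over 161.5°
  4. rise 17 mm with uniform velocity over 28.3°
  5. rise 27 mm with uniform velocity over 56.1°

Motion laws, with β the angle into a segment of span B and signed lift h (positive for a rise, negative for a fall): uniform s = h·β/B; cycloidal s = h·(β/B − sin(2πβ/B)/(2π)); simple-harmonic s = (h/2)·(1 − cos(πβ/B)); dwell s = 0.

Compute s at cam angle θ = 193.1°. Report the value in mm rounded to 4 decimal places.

seg 1 [0°–46.7°] dwell: s stays 0.0000
seg 2 [46.7°–114.1°] cycloidal, h=25: full span → s += 25 → s = 25.0000
seg 3 [114.1°–275.6°] cycloidal, h=14: θ=193.1° here. β=79, B=161.5. 14·(0.4892 − sin(2π·0.4892)/(2π)) = 6.6967 → s = 31.6967

31.6967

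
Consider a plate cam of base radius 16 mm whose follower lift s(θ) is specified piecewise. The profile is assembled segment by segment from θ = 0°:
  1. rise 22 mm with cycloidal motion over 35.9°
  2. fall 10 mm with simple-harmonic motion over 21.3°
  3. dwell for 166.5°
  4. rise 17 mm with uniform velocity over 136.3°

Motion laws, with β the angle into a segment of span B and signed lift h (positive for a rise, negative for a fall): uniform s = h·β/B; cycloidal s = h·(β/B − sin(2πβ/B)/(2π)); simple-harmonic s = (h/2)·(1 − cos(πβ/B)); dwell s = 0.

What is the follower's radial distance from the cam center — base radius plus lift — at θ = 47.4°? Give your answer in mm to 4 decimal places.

seg 1 [0°–35.9°] cycloidal, h=22: full span → s += 22 → s = 22.0000
seg 2 [35.9°–57.2°] simple-harmonic, h=-10: θ=47.4° here. β=11.5, B=21.3. -10/2·(1 − cos(π·0.5399)) = -5.6252 → s = 16.3748
radial distance = base radius + s = 16 + 16.3748 = 32.3748

32.3748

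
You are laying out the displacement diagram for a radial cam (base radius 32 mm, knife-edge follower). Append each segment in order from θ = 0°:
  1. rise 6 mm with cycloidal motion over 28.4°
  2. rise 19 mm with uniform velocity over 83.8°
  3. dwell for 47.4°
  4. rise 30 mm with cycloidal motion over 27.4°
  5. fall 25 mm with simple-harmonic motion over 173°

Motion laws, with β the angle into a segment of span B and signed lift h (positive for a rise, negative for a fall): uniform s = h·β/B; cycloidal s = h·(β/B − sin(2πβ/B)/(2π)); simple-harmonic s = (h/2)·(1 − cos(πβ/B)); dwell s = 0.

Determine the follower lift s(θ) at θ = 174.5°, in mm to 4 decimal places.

seg 1 [0°–28.4°] cycloidal, h=6: full span → s += 6 → s = 6.0000
seg 2 [28.4°–112.2°] uniform, h=19: full span → s += 19 → s = 25.0000
seg 3 [112.2°–159.6°] dwell: s stays 25.0000
seg 4 [159.6°–187°] cycloidal, h=30: θ=174.5° here. β=14.9, B=27.4. 30·(0.5438 − sin(2π·0.5438)/(2π)) = 17.6112 → s = 42.6112

42.6112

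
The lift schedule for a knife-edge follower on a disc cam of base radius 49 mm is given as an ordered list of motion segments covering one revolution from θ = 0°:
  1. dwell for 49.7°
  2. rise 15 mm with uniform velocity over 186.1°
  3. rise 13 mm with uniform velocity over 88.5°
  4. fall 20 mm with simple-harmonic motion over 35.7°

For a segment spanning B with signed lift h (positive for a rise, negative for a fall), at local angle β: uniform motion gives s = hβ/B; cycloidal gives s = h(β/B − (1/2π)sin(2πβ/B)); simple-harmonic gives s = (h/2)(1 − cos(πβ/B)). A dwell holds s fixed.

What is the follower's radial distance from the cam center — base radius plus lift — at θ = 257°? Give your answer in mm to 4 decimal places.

seg 1 [0°–49.7°] dwell: s stays 0.0000
seg 2 [49.7°–235.8°] uniform, h=15: full span → s += 15 → s = 15.0000
seg 3 [235.8°–324.3°] uniform, h=13: θ=257° here. β=21.2, B=88.5. 13·21.2/88.5 = 3.1141 → s = 18.1141
radial distance = base radius + s = 49 + 18.1141 = 67.1141

67.1141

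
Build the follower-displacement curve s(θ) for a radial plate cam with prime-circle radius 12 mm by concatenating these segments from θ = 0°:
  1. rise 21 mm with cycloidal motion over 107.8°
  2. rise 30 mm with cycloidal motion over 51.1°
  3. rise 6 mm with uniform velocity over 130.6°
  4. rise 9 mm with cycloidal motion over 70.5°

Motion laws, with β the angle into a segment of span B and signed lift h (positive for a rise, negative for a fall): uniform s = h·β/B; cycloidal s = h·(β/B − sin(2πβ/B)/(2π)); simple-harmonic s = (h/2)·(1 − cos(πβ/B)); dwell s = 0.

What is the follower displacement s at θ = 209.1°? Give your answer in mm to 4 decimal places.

seg 1 [0°–107.8°] cycloidal, h=21: full span → s += 21 → s = 21.0000
seg 2 [107.8°–158.9°] cycloidal, h=30: full span → s += 30 → s = 51.0000
seg 3 [158.9°–289.5°] uniform, h=6: θ=209.1° here. β=50.2, B=130.6. 6·50.2/130.6 = 2.3063 → s = 53.3063

53.3063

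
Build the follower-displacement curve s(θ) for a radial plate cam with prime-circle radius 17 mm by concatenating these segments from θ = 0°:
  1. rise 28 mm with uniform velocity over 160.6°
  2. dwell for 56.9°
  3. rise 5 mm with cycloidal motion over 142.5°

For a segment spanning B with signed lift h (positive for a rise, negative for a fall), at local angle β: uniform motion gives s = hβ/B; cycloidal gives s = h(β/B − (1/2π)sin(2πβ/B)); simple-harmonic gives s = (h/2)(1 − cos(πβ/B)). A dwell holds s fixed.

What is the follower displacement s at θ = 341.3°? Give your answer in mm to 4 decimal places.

seg 1 [0°–160.6°] uniform, h=28: full span → s += 28 → s = 28.0000
seg 2 [160.6°–217.5°] dwell: s stays 28.0000
seg 3 [217.5°–360°] cycloidal, h=5: θ=341.3° here. β=123.8, B=142.5. 5·(0.8688 − sin(2π·0.8688)/(2π)) = 4.9281 → s = 32.9281

32.9281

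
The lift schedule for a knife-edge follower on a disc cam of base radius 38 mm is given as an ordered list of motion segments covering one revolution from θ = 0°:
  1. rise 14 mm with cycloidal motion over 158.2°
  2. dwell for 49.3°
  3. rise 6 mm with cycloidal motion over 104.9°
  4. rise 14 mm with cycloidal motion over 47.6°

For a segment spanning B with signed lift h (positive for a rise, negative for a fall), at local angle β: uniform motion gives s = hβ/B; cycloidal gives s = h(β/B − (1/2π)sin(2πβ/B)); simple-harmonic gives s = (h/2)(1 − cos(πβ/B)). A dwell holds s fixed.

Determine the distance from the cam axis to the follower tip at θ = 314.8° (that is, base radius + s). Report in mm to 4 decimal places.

seg 1 [0°–158.2°] cycloidal, h=14: full span → s += 14 → s = 14.0000
seg 2 [158.2°–207.5°] dwell: s stays 14.0000
seg 3 [207.5°–312.4°] cycloidal, h=6: full span → s += 6 → s = 20.0000
seg 4 [312.4°–360°] cycloidal, h=14: θ=314.8° here. β=2.4, B=47.6. 14·(0.0504 − sin(2π·0.0504)/(2π)) = 0.0117 → s = 20.0117
radial distance = base radius + s = 38 + 20.0117 = 58.0117

58.0117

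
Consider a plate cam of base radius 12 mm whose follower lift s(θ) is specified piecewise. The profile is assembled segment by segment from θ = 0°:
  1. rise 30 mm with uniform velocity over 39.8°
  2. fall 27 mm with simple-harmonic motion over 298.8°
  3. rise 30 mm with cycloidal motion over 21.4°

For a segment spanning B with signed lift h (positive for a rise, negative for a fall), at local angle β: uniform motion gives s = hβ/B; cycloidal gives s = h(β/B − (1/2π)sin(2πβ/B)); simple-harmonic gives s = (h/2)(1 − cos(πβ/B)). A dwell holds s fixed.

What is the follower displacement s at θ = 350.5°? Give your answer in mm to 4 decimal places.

seg 1 [0°–39.8°] uniform, h=30: full span → s += 30 → s = 30.0000
seg 2 [39.8°–338.6°] simple-harmonic, h=-27: full span → s += -27 → s = 3.0000
seg 3 [338.6°–360°] cycloidal, h=30: θ=350.5° here. β=11.9, B=21.4. 30·(0.5561 − sin(2π·0.5561)/(2π)) = 18.3299 → s = 21.3299

21.3299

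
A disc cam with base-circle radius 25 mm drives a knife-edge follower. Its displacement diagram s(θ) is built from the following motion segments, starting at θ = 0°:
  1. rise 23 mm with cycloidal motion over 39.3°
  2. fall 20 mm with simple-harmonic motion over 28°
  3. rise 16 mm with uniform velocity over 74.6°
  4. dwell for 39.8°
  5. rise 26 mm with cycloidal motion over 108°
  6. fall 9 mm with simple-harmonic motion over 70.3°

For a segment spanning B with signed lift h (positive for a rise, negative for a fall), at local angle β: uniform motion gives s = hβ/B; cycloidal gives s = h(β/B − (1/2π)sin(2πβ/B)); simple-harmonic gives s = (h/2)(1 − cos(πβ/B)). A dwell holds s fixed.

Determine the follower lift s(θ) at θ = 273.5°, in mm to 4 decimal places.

seg 1 [0°–39.3°] cycloidal, h=23: full span → s += 23 → s = 23.0000
seg 2 [39.3°–67.3°] simple-harmonic, h=-20: full span → s += -20 → s = 3.0000
seg 3 [67.3°–141.9°] uniform, h=16: full span → s += 16 → s = 19.0000
seg 4 [141.9°–181.7°] dwell: s stays 19.0000
seg 5 [181.7°–289.7°] cycloidal, h=26: θ=273.5° here. β=91.8, B=108. 26·(0.8500 − sin(2π·0.8500)/(2π)) = 25.4477 → s = 44.4477

44.4477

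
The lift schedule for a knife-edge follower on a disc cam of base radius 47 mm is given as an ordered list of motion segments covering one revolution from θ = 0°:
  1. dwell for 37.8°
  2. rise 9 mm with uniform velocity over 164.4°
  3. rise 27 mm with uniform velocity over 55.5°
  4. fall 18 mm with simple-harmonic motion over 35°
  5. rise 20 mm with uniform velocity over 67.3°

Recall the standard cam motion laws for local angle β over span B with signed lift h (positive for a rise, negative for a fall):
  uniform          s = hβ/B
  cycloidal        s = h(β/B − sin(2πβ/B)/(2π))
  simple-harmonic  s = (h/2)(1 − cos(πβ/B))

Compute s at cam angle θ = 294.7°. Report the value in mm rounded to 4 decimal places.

seg 1 [0°–37.8°] dwell: s stays 0.0000
seg 2 [37.8°–202.2°] uniform, h=9: full span → s += 9 → s = 9.0000
seg 3 [202.2°–257.7°] uniform, h=27: full span → s += 27 → s = 36.0000
seg 4 [257.7°–292.7°] simple-harmonic, h=-18: full span → s += -18 → s = 18.0000
seg 5 [292.7°–360°] uniform, h=20: θ=294.7° here. β=2, B=67.3. 20·2/67.3 = 0.5944 → s = 18.5944

18.5944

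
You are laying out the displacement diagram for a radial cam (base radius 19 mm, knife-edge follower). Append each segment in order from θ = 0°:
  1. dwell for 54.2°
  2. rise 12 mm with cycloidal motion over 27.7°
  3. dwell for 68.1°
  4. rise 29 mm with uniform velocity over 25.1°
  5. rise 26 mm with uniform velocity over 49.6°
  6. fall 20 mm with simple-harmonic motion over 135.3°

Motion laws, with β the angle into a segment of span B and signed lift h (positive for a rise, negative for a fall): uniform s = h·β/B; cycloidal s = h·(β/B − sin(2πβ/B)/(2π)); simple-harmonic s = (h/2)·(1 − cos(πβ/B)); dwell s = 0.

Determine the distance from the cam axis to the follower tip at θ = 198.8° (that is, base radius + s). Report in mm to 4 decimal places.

seg 1 [0°–54.2°] dwell: s stays 0.0000
seg 2 [54.2°–81.9°] cycloidal, h=12: full span → s += 12 → s = 12.0000
seg 3 [81.9°–150°] dwell: s stays 12.0000
seg 4 [150°–175.1°] uniform, h=29: full span → s += 29 → s = 41.0000
seg 5 [175.1°–224.7°] uniform, h=26: θ=198.8° here. β=23.7, B=49.6. 26·23.7/49.6 = 12.4234 → s = 53.4234
radial distance = base radius + s = 19 + 53.4234 = 72.4234

72.4234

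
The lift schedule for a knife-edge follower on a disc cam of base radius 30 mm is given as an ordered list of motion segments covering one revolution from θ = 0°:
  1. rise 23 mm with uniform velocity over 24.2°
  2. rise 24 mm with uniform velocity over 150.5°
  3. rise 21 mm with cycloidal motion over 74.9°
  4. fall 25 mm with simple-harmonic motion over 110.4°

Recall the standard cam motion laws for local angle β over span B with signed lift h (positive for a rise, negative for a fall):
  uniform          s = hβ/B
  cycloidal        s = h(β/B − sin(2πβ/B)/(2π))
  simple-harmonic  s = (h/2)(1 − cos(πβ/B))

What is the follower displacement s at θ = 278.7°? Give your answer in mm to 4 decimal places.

seg 1 [0°–24.2°] uniform, h=23: full span → s += 23 → s = 23.0000
seg 2 [24.2°–174.7°] uniform, h=24: full span → s += 24 → s = 47.0000
seg 3 [174.7°–249.6°] cycloidal, h=21: full span → s += 21 → s = 68.0000
seg 4 [249.6°–360°] simple-harmonic, h=-25: θ=278.7° here. β=29.1, B=110.4. -25/2·(1 − cos(π·0.2636)) = -4.0464 → s = 63.9536

63.9536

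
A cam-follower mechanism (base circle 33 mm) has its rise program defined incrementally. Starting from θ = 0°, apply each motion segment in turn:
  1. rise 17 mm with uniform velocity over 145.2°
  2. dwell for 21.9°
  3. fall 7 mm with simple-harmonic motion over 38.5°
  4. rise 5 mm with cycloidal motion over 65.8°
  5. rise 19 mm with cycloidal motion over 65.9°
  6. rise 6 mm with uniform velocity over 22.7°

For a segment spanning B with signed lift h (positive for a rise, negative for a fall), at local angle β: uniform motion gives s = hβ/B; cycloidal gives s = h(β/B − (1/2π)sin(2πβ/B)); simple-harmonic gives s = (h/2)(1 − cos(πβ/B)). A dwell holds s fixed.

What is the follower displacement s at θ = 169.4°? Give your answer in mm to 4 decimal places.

seg 1 [0°–145.2°] uniform, h=17: full span → s += 17 → s = 17.0000
seg 2 [145.2°–167.1°] dwell: s stays 17.0000
seg 3 [167.1°–205.6°] simple-harmonic, h=-7: θ=169.4° here. β=2.3, B=38.5. -7/2·(1 − cos(π·0.0597)) = -0.0615 → s = 16.9385

16.9385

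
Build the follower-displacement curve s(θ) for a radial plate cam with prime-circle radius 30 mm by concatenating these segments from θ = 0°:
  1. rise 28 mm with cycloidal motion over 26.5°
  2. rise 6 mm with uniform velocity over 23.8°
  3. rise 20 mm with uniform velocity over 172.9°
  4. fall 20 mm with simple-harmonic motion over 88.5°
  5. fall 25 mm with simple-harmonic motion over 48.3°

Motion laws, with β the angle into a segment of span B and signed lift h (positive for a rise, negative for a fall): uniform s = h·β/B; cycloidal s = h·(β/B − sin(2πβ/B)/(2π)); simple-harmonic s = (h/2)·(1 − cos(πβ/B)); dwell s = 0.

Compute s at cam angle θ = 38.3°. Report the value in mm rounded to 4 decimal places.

seg 1 [0°–26.5°] cycloidal, h=28: full span → s += 28 → s = 28.0000
seg 2 [26.5°–50.3°] uniform, h=6: θ=38.3° here. β=11.8, B=23.8. 6·11.8/23.8 = 2.9748 → s = 30.9748

30.9748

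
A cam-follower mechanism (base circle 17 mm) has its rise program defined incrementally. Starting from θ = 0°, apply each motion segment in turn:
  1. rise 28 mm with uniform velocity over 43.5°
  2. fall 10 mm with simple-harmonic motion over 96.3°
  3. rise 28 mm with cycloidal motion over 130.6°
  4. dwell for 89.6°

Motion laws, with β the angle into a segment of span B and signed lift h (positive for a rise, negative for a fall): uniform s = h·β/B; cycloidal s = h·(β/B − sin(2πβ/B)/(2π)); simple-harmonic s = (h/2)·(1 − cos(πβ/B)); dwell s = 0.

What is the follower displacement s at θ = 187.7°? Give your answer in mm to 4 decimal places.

seg 1 [0°–43.5°] uniform, h=28: full span → s += 28 → s = 28.0000
seg 2 [43.5°–139.8°] simple-harmonic, h=-10: full span → s += -10 → s = 18.0000
seg 3 [139.8°–270.4°] cycloidal, h=28: θ=187.7° here. β=47.9, B=130.6. 28·(0.3668 − sin(2π·0.3668)/(2π)) = 6.9597 → s = 24.9597

24.9597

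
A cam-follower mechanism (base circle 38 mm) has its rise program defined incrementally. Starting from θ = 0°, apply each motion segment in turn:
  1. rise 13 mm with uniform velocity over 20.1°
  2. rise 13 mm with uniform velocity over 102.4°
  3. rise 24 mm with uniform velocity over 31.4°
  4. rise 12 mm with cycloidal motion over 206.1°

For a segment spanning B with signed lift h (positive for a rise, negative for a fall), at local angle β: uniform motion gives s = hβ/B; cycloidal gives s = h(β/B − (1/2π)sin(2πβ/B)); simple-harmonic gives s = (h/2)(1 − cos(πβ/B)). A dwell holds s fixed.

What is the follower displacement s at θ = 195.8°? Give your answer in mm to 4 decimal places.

seg 1 [0°–20.1°] uniform, h=13: full span → s += 13 → s = 13.0000
seg 2 [20.1°–122.5°] uniform, h=13: full span → s += 13 → s = 26.0000
seg 3 [122.5°–153.9°] uniform, h=24: full span → s += 24 → s = 50.0000
seg 4 [153.9°–360°] cycloidal, h=12: θ=195.8° here. β=41.9, B=206.1. 12·(0.2033 − sin(2π·0.2033)/(2π)) = 0.6114 → s = 50.6114

50.6114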